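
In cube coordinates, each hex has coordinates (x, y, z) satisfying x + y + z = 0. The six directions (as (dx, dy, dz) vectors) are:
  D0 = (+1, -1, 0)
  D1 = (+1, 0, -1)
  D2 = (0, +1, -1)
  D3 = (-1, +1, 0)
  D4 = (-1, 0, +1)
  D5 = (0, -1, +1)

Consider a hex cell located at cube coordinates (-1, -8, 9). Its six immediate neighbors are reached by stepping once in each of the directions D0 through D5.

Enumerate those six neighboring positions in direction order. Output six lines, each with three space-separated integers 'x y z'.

Answer: 0 -9 9
0 -8 8
-1 -7 8
-2 -7 9
-2 -8 10
-1 -9 10

Derivation:
Center: (-1, -8, 9). Add each direction:
  D0: (-1, -8, 9) + (1, -1, 0) = (0, -9, 9)
  D1: (-1, -8, 9) + (1, 0, -1) = (0, -8, 8)
  D2: (-1, -8, 9) + (0, 1, -1) = (-1, -7, 8)
  D3: (-1, -8, 9) + (-1, 1, 0) = (-2, -7, 9)
  D4: (-1, -8, 9) + (-1, 0, 1) = (-2, -8, 10)
  D5: (-1, -8, 9) + (0, -1, 1) = (-1, -9, 10)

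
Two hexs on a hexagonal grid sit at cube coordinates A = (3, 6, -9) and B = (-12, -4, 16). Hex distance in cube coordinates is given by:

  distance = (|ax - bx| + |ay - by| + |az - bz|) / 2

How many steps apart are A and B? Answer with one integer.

|ax - bx| = |3 - (-12)| = 15
|ay - by| = |6 - (-4)| = 10
|az - bz| = |-9 - 16| = 25
distance = (15 + 10 + 25) / 2 = 50 / 2 = 25

Answer: 25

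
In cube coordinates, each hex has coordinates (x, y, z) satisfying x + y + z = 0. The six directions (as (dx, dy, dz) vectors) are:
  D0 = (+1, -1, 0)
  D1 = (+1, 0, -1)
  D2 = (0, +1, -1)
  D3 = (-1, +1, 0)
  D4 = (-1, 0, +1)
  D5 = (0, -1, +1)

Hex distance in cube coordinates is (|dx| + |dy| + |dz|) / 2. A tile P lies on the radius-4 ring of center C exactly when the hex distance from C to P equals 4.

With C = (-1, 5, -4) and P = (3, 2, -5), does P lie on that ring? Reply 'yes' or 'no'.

|px - cx| = |3 - (-1)| = 4
|py - cy| = |2 - 5| = 3
|pz - cz| = |-5 - (-4)| = 1
distance = (4+3+1)/2 = 8/2 = 4
radius = 4; distance == radius -> yes

Answer: yes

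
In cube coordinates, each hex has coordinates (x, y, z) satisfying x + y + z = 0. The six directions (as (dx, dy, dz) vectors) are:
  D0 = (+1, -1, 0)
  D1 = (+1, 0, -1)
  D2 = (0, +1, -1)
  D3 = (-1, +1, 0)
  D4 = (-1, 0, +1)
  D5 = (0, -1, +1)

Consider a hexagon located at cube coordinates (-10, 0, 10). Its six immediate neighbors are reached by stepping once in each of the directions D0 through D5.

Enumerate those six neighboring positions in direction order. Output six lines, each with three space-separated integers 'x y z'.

Answer: -9 -1 10
-9 0 9
-10 1 9
-11 1 10
-11 0 11
-10 -1 11

Derivation:
Center: (-10, 0, 10). Add each direction:
  D0: (-10, 0, 10) + (1, -1, 0) = (-9, -1, 10)
  D1: (-10, 0, 10) + (1, 0, -1) = (-9, 0, 9)
  D2: (-10, 0, 10) + (0, 1, -1) = (-10, 1, 9)
  D3: (-10, 0, 10) + (-1, 1, 0) = (-11, 1, 10)
  D4: (-10, 0, 10) + (-1, 0, 1) = (-11, 0, 11)
  D5: (-10, 0, 10) + (0, -1, 1) = (-10, -1, 11)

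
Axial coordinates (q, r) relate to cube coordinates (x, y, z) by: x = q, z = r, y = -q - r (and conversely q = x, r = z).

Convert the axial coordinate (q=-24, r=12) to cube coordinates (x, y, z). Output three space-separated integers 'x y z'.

x = q = -24
z = r = 12
y = -x - z = -(-24) - (12) = 12

Answer: -24 12 12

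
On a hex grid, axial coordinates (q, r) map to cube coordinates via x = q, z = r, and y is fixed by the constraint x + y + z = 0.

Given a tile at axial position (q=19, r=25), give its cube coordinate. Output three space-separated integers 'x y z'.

Answer: 19 -44 25

Derivation:
x = q = 19
z = r = 25
y = -x - z = -(19) - (25) = -44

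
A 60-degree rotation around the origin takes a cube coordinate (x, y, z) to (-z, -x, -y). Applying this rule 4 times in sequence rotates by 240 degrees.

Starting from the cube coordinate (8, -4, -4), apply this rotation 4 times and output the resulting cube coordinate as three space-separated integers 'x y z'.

Answer: -4 8 -4

Derivation:
Start: (8, -4, -4)
Step 1: (8, -4, -4) -> (-(-4), -(8), -(-4)) = (4, -8, 4)
Step 2: (4, -8, 4) -> (-(4), -(4), -(-8)) = (-4, -4, 8)
Step 3: (-4, -4, 8) -> (-(8), -(-4), -(-4)) = (-8, 4, 4)
Step 4: (-8, 4, 4) -> (-(4), -(-8), -(4)) = (-4, 8, -4)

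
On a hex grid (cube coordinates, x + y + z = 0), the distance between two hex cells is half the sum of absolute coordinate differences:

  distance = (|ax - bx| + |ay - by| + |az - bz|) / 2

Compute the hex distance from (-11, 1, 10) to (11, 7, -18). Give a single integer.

|ax - bx| = |-11 - 11| = 22
|ay - by| = |1 - 7| = 6
|az - bz| = |10 - (-18)| = 28
distance = (22 + 6 + 28) / 2 = 56 / 2 = 28

Answer: 28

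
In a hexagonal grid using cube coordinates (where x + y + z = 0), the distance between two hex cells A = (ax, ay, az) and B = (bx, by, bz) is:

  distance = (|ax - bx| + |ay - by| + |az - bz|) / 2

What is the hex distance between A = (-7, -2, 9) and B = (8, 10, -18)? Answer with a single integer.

|ax - bx| = |-7 - 8| = 15
|ay - by| = |-2 - 10| = 12
|az - bz| = |9 - (-18)| = 27
distance = (15 + 12 + 27) / 2 = 54 / 2 = 27

Answer: 27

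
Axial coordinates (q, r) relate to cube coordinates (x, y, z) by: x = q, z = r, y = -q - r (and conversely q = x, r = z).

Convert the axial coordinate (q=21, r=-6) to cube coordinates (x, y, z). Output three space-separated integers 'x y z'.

x = q = 21
z = r = -6
y = -x - z = -(21) - (-6) = -15

Answer: 21 -15 -6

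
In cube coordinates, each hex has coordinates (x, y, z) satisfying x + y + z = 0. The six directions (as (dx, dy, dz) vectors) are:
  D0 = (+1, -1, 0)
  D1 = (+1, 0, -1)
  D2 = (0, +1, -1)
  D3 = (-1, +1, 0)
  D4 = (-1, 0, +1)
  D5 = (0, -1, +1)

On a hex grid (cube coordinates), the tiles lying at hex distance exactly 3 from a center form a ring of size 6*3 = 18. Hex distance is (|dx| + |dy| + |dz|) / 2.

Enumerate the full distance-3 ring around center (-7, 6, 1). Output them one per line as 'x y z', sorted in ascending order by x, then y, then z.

Walk ring at distance 3 from (-7, 6, 1):
Start at center + D4*3 = (-10, 6, 4)
  hex 0: (-10, 6, 4)
  hex 1: (-9, 5, 4)
  hex 2: (-8, 4, 4)
  hex 3: (-7, 3, 4)
  hex 4: (-6, 3, 3)
  hex 5: (-5, 3, 2)
  hex 6: (-4, 3, 1)
  hex 7: (-4, 4, 0)
  hex 8: (-4, 5, -1)
  hex 9: (-4, 6, -2)
  hex 10: (-5, 7, -2)
  hex 11: (-6, 8, -2)
  hex 12: (-7, 9, -2)
  hex 13: (-8, 9, -1)
  hex 14: (-9, 9, 0)
  hex 15: (-10, 9, 1)
  hex 16: (-10, 8, 2)
  hex 17: (-10, 7, 3)
Sorted: 18 hexes.

Answer: -10 6 4
-10 7 3
-10 8 2
-10 9 1
-9 5 4
-9 9 0
-8 4 4
-8 9 -1
-7 3 4
-7 9 -2
-6 3 3
-6 8 -2
-5 3 2
-5 7 -2
-4 3 1
-4 4 0
-4 5 -1
-4 6 -2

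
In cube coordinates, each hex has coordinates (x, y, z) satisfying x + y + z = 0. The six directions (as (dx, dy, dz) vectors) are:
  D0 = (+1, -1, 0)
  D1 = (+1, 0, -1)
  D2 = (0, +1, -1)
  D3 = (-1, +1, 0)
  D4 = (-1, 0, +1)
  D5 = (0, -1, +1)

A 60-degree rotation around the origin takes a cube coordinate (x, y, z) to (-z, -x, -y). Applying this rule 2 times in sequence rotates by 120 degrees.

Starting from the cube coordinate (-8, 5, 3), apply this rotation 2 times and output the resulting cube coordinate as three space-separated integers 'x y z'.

Start: (-8, 5, 3)
Step 1: (-8, 5, 3) -> (-(3), -(-8), -(5)) = (-3, 8, -5)
Step 2: (-3, 8, -5) -> (-(-5), -(-3), -(8)) = (5, 3, -8)

Answer: 5 3 -8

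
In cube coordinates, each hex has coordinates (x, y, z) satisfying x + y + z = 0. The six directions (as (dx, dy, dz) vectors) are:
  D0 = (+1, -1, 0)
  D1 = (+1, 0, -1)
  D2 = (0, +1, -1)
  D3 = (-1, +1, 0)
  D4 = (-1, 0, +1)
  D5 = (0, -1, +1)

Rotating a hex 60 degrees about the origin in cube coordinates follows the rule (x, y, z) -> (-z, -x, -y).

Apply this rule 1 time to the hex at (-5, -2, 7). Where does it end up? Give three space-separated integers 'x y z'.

Answer: -7 5 2

Derivation:
Start: (-5, -2, 7)
Step 1: (-5, -2, 7) -> (-(7), -(-5), -(-2)) = (-7, 5, 2)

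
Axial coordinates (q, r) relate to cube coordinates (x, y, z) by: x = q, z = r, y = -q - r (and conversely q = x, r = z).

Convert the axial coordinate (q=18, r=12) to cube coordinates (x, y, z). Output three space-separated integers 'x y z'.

x = q = 18
z = r = 12
y = -x - z = -(18) - (12) = -30

Answer: 18 -30 12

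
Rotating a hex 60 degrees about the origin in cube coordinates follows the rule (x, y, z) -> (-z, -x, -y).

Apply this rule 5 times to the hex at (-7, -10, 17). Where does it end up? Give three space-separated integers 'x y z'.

Start: (-7, -10, 17)
Step 1: (-7, -10, 17) -> (-(17), -(-7), -(-10)) = (-17, 7, 10)
Step 2: (-17, 7, 10) -> (-(10), -(-17), -(7)) = (-10, 17, -7)
Step 3: (-10, 17, -7) -> (-(-7), -(-10), -(17)) = (7, 10, -17)
Step 4: (7, 10, -17) -> (-(-17), -(7), -(10)) = (17, -7, -10)
Step 5: (17, -7, -10) -> (-(-10), -(17), -(-7)) = (10, -17, 7)

Answer: 10 -17 7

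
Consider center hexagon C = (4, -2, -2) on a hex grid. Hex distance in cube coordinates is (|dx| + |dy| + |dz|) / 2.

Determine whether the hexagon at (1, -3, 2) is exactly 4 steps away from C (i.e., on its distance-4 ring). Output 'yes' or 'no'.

Answer: yes

Derivation:
|px - cx| = |1 - 4| = 3
|py - cy| = |-3 - (-2)| = 1
|pz - cz| = |2 - (-2)| = 4
distance = (3+1+4)/2 = 8/2 = 4
radius = 4; distance == radius -> yes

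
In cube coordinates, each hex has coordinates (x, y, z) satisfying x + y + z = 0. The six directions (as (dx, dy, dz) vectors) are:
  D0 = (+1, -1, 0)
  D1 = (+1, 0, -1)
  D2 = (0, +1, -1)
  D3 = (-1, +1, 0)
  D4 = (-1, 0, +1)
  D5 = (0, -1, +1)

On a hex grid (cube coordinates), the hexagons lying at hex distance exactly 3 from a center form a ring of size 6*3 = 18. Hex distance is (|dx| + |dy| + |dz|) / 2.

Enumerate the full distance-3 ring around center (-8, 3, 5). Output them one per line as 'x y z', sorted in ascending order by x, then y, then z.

Answer: -11 3 8
-11 4 7
-11 5 6
-11 6 5
-10 2 8
-10 6 4
-9 1 8
-9 6 3
-8 0 8
-8 6 2
-7 0 7
-7 5 2
-6 0 6
-6 4 2
-5 0 5
-5 1 4
-5 2 3
-5 3 2

Derivation:
Walk ring at distance 3 from (-8, 3, 5):
Start at center + D4*3 = (-11, 3, 8)
  hex 0: (-11, 3, 8)
  hex 1: (-10, 2, 8)
  hex 2: (-9, 1, 8)
  hex 3: (-8, 0, 8)
  hex 4: (-7, 0, 7)
  hex 5: (-6, 0, 6)
  hex 6: (-5, 0, 5)
  hex 7: (-5, 1, 4)
  hex 8: (-5, 2, 3)
  hex 9: (-5, 3, 2)
  hex 10: (-6, 4, 2)
  hex 11: (-7, 5, 2)
  hex 12: (-8, 6, 2)
  hex 13: (-9, 6, 3)
  hex 14: (-10, 6, 4)
  hex 15: (-11, 6, 5)
  hex 16: (-11, 5, 6)
  hex 17: (-11, 4, 7)
Sorted: 18 hexes.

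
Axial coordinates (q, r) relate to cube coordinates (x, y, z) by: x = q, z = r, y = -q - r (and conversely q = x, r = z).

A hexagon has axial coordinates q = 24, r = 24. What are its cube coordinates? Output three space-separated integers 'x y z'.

Answer: 24 -48 24

Derivation:
x = q = 24
z = r = 24
y = -x - z = -(24) - (24) = -48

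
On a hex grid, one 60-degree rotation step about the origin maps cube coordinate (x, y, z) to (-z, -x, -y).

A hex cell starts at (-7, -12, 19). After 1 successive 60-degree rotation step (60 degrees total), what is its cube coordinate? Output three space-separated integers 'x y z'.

Start: (-7, -12, 19)
Step 1: (-7, -12, 19) -> (-(19), -(-7), -(-12)) = (-19, 7, 12)

Answer: -19 7 12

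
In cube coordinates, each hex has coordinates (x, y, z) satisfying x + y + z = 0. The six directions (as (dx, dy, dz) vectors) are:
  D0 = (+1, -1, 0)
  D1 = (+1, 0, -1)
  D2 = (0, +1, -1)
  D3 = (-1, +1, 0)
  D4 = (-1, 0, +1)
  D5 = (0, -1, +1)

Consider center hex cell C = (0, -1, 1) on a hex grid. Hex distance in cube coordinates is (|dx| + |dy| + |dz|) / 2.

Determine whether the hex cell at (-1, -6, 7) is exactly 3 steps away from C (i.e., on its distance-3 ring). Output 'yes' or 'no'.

Answer: no

Derivation:
|px - cx| = |-1 - 0| = 1
|py - cy| = |-6 - (-1)| = 5
|pz - cz| = |7 - 1| = 6
distance = (1+5+6)/2 = 12/2 = 6
radius = 3; distance != radius -> no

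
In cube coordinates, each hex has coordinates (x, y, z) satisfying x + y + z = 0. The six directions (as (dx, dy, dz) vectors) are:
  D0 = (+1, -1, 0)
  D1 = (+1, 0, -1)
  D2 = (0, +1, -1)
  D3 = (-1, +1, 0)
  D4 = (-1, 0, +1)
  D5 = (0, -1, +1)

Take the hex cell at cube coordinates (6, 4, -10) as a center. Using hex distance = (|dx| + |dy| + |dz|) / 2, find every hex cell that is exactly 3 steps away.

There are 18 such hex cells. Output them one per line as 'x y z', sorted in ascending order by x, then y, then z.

Walk ring at distance 3 from (6, 4, -10):
Start at center + D4*3 = (3, 4, -7)
  hex 0: (3, 4, -7)
  hex 1: (4, 3, -7)
  hex 2: (5, 2, -7)
  hex 3: (6, 1, -7)
  hex 4: (7, 1, -8)
  hex 5: (8, 1, -9)
  hex 6: (9, 1, -10)
  hex 7: (9, 2, -11)
  hex 8: (9, 3, -12)
  hex 9: (9, 4, -13)
  hex 10: (8, 5, -13)
  hex 11: (7, 6, -13)
  hex 12: (6, 7, -13)
  hex 13: (5, 7, -12)
  hex 14: (4, 7, -11)
  hex 15: (3, 7, -10)
  hex 16: (3, 6, -9)
  hex 17: (3, 5, -8)
Sorted: 18 hexes.

Answer: 3 4 -7
3 5 -8
3 6 -9
3 7 -10
4 3 -7
4 7 -11
5 2 -7
5 7 -12
6 1 -7
6 7 -13
7 1 -8
7 6 -13
8 1 -9
8 5 -13
9 1 -10
9 2 -11
9 3 -12
9 4 -13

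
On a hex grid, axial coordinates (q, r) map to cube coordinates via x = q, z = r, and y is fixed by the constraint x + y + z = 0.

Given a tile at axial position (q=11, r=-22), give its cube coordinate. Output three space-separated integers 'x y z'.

x = q = 11
z = r = -22
y = -x - z = -(11) - (-22) = 11

Answer: 11 11 -22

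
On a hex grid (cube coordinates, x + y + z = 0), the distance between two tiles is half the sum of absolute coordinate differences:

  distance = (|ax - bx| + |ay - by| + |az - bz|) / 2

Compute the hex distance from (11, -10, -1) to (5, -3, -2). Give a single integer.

|ax - bx| = |11 - 5| = 6
|ay - by| = |-10 - (-3)| = 7
|az - bz| = |-1 - (-2)| = 1
distance = (6 + 7 + 1) / 2 = 14 / 2 = 7

Answer: 7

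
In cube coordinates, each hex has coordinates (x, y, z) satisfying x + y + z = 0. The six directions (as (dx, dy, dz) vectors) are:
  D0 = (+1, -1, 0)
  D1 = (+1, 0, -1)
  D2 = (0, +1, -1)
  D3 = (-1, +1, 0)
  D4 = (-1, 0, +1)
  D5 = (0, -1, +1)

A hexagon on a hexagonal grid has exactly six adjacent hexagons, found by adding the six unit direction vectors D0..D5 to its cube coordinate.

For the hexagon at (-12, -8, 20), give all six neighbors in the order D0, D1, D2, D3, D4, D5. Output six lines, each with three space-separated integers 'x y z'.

Answer: -11 -9 20
-11 -8 19
-12 -7 19
-13 -7 20
-13 -8 21
-12 -9 21

Derivation:
Center: (-12, -8, 20). Add each direction:
  D0: (-12, -8, 20) + (1, -1, 0) = (-11, -9, 20)
  D1: (-12, -8, 20) + (1, 0, -1) = (-11, -8, 19)
  D2: (-12, -8, 20) + (0, 1, -1) = (-12, -7, 19)
  D3: (-12, -8, 20) + (-1, 1, 0) = (-13, -7, 20)
  D4: (-12, -8, 20) + (-1, 0, 1) = (-13, -8, 21)
  D5: (-12, -8, 20) + (0, -1, 1) = (-12, -9, 21)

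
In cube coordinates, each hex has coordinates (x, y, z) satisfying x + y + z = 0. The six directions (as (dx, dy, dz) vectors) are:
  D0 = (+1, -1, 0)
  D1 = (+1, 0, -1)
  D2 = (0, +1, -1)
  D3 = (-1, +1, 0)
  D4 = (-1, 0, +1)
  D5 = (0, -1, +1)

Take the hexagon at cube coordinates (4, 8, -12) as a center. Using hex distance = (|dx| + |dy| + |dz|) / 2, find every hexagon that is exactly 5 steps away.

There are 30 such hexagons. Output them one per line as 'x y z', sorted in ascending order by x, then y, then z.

Walk ring at distance 5 from (4, 8, -12):
Start at center + D4*5 = (-1, 8, -7)
  hex 0: (-1, 8, -7)
  hex 1: (0, 7, -7)
  hex 2: (1, 6, -7)
  hex 3: (2, 5, -7)
  hex 4: (3, 4, -7)
  hex 5: (4, 3, -7)
  hex 6: (5, 3, -8)
  hex 7: (6, 3, -9)
  hex 8: (7, 3, -10)
  hex 9: (8, 3, -11)
  hex 10: (9, 3, -12)
  hex 11: (9, 4, -13)
  hex 12: (9, 5, -14)
  hex 13: (9, 6, -15)
  hex 14: (9, 7, -16)
  hex 15: (9, 8, -17)
  hex 16: (8, 9, -17)
  hex 17: (7, 10, -17)
  hex 18: (6, 11, -17)
  hex 19: (5, 12, -17)
  hex 20: (4, 13, -17)
  hex 21: (3, 13, -16)
  hex 22: (2, 13, -15)
  hex 23: (1, 13, -14)
  hex 24: (0, 13, -13)
  hex 25: (-1, 13, -12)
  hex 26: (-1, 12, -11)
  hex 27: (-1, 11, -10)
  hex 28: (-1, 10, -9)
  hex 29: (-1, 9, -8)
Sorted: 30 hexes.

Answer: -1 8 -7
-1 9 -8
-1 10 -9
-1 11 -10
-1 12 -11
-1 13 -12
0 7 -7
0 13 -13
1 6 -7
1 13 -14
2 5 -7
2 13 -15
3 4 -7
3 13 -16
4 3 -7
4 13 -17
5 3 -8
5 12 -17
6 3 -9
6 11 -17
7 3 -10
7 10 -17
8 3 -11
8 9 -17
9 3 -12
9 4 -13
9 5 -14
9 6 -15
9 7 -16
9 8 -17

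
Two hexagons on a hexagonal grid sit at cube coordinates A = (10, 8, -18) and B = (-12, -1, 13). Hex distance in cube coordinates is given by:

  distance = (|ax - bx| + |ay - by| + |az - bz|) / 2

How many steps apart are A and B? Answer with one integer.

Answer: 31

Derivation:
|ax - bx| = |10 - (-12)| = 22
|ay - by| = |8 - (-1)| = 9
|az - bz| = |-18 - 13| = 31
distance = (22 + 9 + 31) / 2 = 62 / 2 = 31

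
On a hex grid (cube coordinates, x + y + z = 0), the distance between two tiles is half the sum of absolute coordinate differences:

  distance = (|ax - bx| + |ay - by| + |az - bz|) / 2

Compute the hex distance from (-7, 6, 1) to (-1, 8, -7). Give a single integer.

Answer: 8

Derivation:
|ax - bx| = |-7 - (-1)| = 6
|ay - by| = |6 - 8| = 2
|az - bz| = |1 - (-7)| = 8
distance = (6 + 2 + 8) / 2 = 16 / 2 = 8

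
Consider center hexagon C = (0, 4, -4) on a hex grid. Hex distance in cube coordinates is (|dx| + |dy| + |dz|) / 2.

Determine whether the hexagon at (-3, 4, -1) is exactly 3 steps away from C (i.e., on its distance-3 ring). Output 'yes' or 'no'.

|px - cx| = |-3 - 0| = 3
|py - cy| = |4 - 4| = 0
|pz - cz| = |-1 - (-4)| = 3
distance = (3+0+3)/2 = 6/2 = 3
radius = 3; distance == radius -> yes

Answer: yes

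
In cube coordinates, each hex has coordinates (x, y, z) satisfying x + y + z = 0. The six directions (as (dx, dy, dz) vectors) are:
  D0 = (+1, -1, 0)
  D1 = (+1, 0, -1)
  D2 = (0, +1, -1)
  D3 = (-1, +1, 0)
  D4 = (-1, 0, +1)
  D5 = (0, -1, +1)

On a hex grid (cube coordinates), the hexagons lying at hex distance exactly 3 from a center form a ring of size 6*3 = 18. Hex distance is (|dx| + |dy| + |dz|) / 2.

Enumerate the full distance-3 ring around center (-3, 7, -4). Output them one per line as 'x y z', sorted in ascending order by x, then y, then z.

Walk ring at distance 3 from (-3, 7, -4):
Start at center + D4*3 = (-6, 7, -1)
  hex 0: (-6, 7, -1)
  hex 1: (-5, 6, -1)
  hex 2: (-4, 5, -1)
  hex 3: (-3, 4, -1)
  hex 4: (-2, 4, -2)
  hex 5: (-1, 4, -3)
  hex 6: (0, 4, -4)
  hex 7: (0, 5, -5)
  hex 8: (0, 6, -6)
  hex 9: (0, 7, -7)
  hex 10: (-1, 8, -7)
  hex 11: (-2, 9, -7)
  hex 12: (-3, 10, -7)
  hex 13: (-4, 10, -6)
  hex 14: (-5, 10, -5)
  hex 15: (-6, 10, -4)
  hex 16: (-6, 9, -3)
  hex 17: (-6, 8, -2)
Sorted: 18 hexes.

Answer: -6 7 -1
-6 8 -2
-6 9 -3
-6 10 -4
-5 6 -1
-5 10 -5
-4 5 -1
-4 10 -6
-3 4 -1
-3 10 -7
-2 4 -2
-2 9 -7
-1 4 -3
-1 8 -7
0 4 -4
0 5 -5
0 6 -6
0 7 -7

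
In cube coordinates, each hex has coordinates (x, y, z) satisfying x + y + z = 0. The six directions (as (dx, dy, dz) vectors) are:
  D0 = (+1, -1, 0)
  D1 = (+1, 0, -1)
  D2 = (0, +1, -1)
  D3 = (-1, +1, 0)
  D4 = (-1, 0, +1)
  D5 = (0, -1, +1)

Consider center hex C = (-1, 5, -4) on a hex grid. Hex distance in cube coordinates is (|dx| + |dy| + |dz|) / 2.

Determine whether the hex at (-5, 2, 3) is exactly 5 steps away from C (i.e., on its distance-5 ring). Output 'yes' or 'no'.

|px - cx| = |-5 - (-1)| = 4
|py - cy| = |2 - 5| = 3
|pz - cz| = |3 - (-4)| = 7
distance = (4+3+7)/2 = 14/2 = 7
radius = 5; distance != radius -> no

Answer: no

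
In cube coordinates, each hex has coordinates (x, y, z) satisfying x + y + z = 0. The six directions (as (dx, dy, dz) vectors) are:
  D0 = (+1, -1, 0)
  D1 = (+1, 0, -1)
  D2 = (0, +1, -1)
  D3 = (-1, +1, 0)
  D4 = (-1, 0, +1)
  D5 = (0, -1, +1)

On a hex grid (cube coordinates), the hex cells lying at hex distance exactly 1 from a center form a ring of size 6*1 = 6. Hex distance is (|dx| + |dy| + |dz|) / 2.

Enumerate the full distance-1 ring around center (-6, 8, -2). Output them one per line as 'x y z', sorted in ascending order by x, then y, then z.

Walk ring at distance 1 from (-6, 8, -2):
Start at center + D4*1 = (-7, 8, -1)
  hex 0: (-7, 8, -1)
  hex 1: (-6, 7, -1)
  hex 2: (-5, 7, -2)
  hex 3: (-5, 8, -3)
  hex 4: (-6, 9, -3)
  hex 5: (-7, 9, -2)
Sorted: 6 hexes.

Answer: -7 8 -1
-7 9 -2
-6 7 -1
-6 9 -3
-5 7 -2
-5 8 -3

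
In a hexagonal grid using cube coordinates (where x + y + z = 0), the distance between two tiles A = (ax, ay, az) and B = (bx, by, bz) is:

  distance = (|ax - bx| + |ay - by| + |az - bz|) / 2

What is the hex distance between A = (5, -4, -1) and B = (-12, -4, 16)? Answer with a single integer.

Answer: 17

Derivation:
|ax - bx| = |5 - (-12)| = 17
|ay - by| = |-4 - (-4)| = 0
|az - bz| = |-1 - 16| = 17
distance = (17 + 0 + 17) / 2 = 34 / 2 = 17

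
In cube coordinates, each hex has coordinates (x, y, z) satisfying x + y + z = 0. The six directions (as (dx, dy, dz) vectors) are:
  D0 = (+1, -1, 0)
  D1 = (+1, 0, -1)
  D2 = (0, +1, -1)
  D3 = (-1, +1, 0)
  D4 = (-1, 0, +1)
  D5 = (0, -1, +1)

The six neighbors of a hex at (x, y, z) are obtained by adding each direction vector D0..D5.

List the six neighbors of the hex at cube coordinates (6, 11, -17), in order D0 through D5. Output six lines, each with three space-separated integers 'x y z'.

Answer: 7 10 -17
7 11 -18
6 12 -18
5 12 -17
5 11 -16
6 10 -16

Derivation:
Center: (6, 11, -17). Add each direction:
  D0: (6, 11, -17) + (1, -1, 0) = (7, 10, -17)
  D1: (6, 11, -17) + (1, 0, -1) = (7, 11, -18)
  D2: (6, 11, -17) + (0, 1, -1) = (6, 12, -18)
  D3: (6, 11, -17) + (-1, 1, 0) = (5, 12, -17)
  D4: (6, 11, -17) + (-1, 0, 1) = (5, 11, -16)
  D5: (6, 11, -17) + (0, -1, 1) = (6, 10, -16)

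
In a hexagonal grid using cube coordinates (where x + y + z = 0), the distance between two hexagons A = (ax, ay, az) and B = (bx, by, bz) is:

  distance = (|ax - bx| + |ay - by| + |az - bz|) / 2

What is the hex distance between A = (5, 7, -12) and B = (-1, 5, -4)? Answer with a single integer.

|ax - bx| = |5 - (-1)| = 6
|ay - by| = |7 - 5| = 2
|az - bz| = |-12 - (-4)| = 8
distance = (6 + 2 + 8) / 2 = 16 / 2 = 8

Answer: 8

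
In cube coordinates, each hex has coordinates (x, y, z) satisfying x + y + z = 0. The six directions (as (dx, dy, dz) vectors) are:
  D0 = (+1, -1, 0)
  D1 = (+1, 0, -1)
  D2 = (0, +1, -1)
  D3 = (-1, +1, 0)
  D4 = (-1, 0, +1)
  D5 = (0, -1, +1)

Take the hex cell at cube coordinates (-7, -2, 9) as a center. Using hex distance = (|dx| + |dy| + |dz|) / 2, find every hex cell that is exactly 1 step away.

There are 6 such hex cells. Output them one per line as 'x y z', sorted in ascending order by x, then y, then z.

Walk ring at distance 1 from (-7, -2, 9):
Start at center + D4*1 = (-8, -2, 10)
  hex 0: (-8, -2, 10)
  hex 1: (-7, -3, 10)
  hex 2: (-6, -3, 9)
  hex 3: (-6, -2, 8)
  hex 4: (-7, -1, 8)
  hex 5: (-8, -1, 9)
Sorted: 6 hexes.

Answer: -8 -2 10
-8 -1 9
-7 -3 10
-7 -1 8
-6 -3 9
-6 -2 8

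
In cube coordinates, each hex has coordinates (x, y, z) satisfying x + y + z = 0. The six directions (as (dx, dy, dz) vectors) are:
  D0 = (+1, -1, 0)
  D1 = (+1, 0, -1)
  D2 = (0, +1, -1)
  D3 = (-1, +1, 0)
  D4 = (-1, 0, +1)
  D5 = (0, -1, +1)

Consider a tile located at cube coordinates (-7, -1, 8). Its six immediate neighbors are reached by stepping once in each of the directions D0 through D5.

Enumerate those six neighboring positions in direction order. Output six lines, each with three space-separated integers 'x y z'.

Center: (-7, -1, 8). Add each direction:
  D0: (-7, -1, 8) + (1, -1, 0) = (-6, -2, 8)
  D1: (-7, -1, 8) + (1, 0, -1) = (-6, -1, 7)
  D2: (-7, -1, 8) + (0, 1, -1) = (-7, 0, 7)
  D3: (-7, -1, 8) + (-1, 1, 0) = (-8, 0, 8)
  D4: (-7, -1, 8) + (-1, 0, 1) = (-8, -1, 9)
  D5: (-7, -1, 8) + (0, -1, 1) = (-7, -2, 9)

Answer: -6 -2 8
-6 -1 7
-7 0 7
-8 0 8
-8 -1 9
-7 -2 9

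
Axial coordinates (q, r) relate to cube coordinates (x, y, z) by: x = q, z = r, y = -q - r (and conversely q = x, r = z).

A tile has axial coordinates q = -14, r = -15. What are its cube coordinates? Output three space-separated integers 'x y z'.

x = q = -14
z = r = -15
y = -x - z = -(-14) - (-15) = 29

Answer: -14 29 -15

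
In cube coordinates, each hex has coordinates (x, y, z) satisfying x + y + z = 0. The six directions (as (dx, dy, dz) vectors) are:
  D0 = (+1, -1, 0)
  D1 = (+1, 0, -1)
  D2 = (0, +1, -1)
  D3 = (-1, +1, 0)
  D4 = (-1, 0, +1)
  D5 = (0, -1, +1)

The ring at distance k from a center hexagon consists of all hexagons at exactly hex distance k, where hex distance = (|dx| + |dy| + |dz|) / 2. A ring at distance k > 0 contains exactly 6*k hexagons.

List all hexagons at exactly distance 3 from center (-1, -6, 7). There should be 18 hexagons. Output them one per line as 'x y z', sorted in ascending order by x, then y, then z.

Answer: -4 -6 10
-4 -5 9
-4 -4 8
-4 -3 7
-3 -7 10
-3 -3 6
-2 -8 10
-2 -3 5
-1 -9 10
-1 -3 4
0 -9 9
0 -4 4
1 -9 8
1 -5 4
2 -9 7
2 -8 6
2 -7 5
2 -6 4

Derivation:
Walk ring at distance 3 from (-1, -6, 7):
Start at center + D4*3 = (-4, -6, 10)
  hex 0: (-4, -6, 10)
  hex 1: (-3, -7, 10)
  hex 2: (-2, -8, 10)
  hex 3: (-1, -9, 10)
  hex 4: (0, -9, 9)
  hex 5: (1, -9, 8)
  hex 6: (2, -9, 7)
  hex 7: (2, -8, 6)
  hex 8: (2, -7, 5)
  hex 9: (2, -6, 4)
  hex 10: (1, -5, 4)
  hex 11: (0, -4, 4)
  hex 12: (-1, -3, 4)
  hex 13: (-2, -3, 5)
  hex 14: (-3, -3, 6)
  hex 15: (-4, -3, 7)
  hex 16: (-4, -4, 8)
  hex 17: (-4, -5, 9)
Sorted: 18 hexes.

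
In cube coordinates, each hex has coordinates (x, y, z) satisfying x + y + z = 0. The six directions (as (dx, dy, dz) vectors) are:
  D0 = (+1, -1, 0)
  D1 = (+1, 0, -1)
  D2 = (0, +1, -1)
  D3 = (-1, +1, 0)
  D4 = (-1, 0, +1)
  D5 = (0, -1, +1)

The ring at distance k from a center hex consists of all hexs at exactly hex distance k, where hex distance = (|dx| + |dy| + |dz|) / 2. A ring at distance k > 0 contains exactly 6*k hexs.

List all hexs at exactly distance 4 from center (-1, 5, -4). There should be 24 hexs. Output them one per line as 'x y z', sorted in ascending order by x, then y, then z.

Answer: -5 5 0
-5 6 -1
-5 7 -2
-5 8 -3
-5 9 -4
-4 4 0
-4 9 -5
-3 3 0
-3 9 -6
-2 2 0
-2 9 -7
-1 1 0
-1 9 -8
0 1 -1
0 8 -8
1 1 -2
1 7 -8
2 1 -3
2 6 -8
3 1 -4
3 2 -5
3 3 -6
3 4 -7
3 5 -8

Derivation:
Walk ring at distance 4 from (-1, 5, -4):
Start at center + D4*4 = (-5, 5, 0)
  hex 0: (-5, 5, 0)
  hex 1: (-4, 4, 0)
  hex 2: (-3, 3, 0)
  hex 3: (-2, 2, 0)
  hex 4: (-1, 1, 0)
  hex 5: (0, 1, -1)
  hex 6: (1, 1, -2)
  hex 7: (2, 1, -3)
  hex 8: (3, 1, -4)
  hex 9: (3, 2, -5)
  hex 10: (3, 3, -6)
  hex 11: (3, 4, -7)
  hex 12: (3, 5, -8)
  hex 13: (2, 6, -8)
  hex 14: (1, 7, -8)
  hex 15: (0, 8, -8)
  hex 16: (-1, 9, -8)
  hex 17: (-2, 9, -7)
  hex 18: (-3, 9, -6)
  hex 19: (-4, 9, -5)
  hex 20: (-5, 9, -4)
  hex 21: (-5, 8, -3)
  hex 22: (-5, 7, -2)
  hex 23: (-5, 6, -1)
Sorted: 24 hexes.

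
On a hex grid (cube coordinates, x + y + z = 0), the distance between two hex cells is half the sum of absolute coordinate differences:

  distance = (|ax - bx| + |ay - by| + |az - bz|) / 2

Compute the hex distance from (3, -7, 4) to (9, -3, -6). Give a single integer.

Answer: 10

Derivation:
|ax - bx| = |3 - 9| = 6
|ay - by| = |-7 - (-3)| = 4
|az - bz| = |4 - (-6)| = 10
distance = (6 + 4 + 10) / 2 = 20 / 2 = 10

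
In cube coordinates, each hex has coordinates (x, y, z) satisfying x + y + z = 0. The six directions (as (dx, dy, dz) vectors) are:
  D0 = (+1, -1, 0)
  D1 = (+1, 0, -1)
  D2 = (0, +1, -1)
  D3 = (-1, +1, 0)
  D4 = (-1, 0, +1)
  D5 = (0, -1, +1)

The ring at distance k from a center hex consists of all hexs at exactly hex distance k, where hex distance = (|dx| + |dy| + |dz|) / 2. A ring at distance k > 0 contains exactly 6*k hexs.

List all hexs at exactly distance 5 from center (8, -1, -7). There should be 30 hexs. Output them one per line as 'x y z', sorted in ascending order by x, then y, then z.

Answer: 3 -1 -2
3 0 -3
3 1 -4
3 2 -5
3 3 -6
3 4 -7
4 -2 -2
4 4 -8
5 -3 -2
5 4 -9
6 -4 -2
6 4 -10
7 -5 -2
7 4 -11
8 -6 -2
8 4 -12
9 -6 -3
9 3 -12
10 -6 -4
10 2 -12
11 -6 -5
11 1 -12
12 -6 -6
12 0 -12
13 -6 -7
13 -5 -8
13 -4 -9
13 -3 -10
13 -2 -11
13 -1 -12

Derivation:
Walk ring at distance 5 from (8, -1, -7):
Start at center + D4*5 = (3, -1, -2)
  hex 0: (3, -1, -2)
  hex 1: (4, -2, -2)
  hex 2: (5, -3, -2)
  hex 3: (6, -4, -2)
  hex 4: (7, -5, -2)
  hex 5: (8, -6, -2)
  hex 6: (9, -6, -3)
  hex 7: (10, -6, -4)
  hex 8: (11, -6, -5)
  hex 9: (12, -6, -6)
  hex 10: (13, -6, -7)
  hex 11: (13, -5, -8)
  hex 12: (13, -4, -9)
  hex 13: (13, -3, -10)
  hex 14: (13, -2, -11)
  hex 15: (13, -1, -12)
  hex 16: (12, 0, -12)
  hex 17: (11, 1, -12)
  hex 18: (10, 2, -12)
  hex 19: (9, 3, -12)
  hex 20: (8, 4, -12)
  hex 21: (7, 4, -11)
  hex 22: (6, 4, -10)
  hex 23: (5, 4, -9)
  hex 24: (4, 4, -8)
  hex 25: (3, 4, -7)
  hex 26: (3, 3, -6)
  hex 27: (3, 2, -5)
  hex 28: (3, 1, -4)
  hex 29: (3, 0, -3)
Sorted: 30 hexes.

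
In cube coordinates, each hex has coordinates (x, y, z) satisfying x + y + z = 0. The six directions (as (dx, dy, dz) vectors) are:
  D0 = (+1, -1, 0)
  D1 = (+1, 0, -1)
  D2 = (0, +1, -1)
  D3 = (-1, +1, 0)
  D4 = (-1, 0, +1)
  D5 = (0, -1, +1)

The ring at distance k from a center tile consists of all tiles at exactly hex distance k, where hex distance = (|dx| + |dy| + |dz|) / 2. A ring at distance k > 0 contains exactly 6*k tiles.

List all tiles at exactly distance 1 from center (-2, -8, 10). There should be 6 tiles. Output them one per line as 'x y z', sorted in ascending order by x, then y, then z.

Answer: -3 -8 11
-3 -7 10
-2 -9 11
-2 -7 9
-1 -9 10
-1 -8 9

Derivation:
Walk ring at distance 1 from (-2, -8, 10):
Start at center + D4*1 = (-3, -8, 11)
  hex 0: (-3, -8, 11)
  hex 1: (-2, -9, 11)
  hex 2: (-1, -9, 10)
  hex 3: (-1, -8, 9)
  hex 4: (-2, -7, 9)
  hex 5: (-3, -7, 10)
Sorted: 6 hexes.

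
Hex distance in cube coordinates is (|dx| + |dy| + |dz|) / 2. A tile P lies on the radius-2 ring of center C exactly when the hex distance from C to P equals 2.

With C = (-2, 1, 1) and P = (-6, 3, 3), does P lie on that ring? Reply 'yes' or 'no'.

|px - cx| = |-6 - (-2)| = 4
|py - cy| = |3 - 1| = 2
|pz - cz| = |3 - 1| = 2
distance = (4+2+2)/2 = 8/2 = 4
radius = 2; distance != radius -> no

Answer: no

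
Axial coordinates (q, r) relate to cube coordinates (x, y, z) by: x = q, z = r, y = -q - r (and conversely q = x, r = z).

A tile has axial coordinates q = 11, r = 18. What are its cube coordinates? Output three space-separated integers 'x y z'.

Answer: 11 -29 18

Derivation:
x = q = 11
z = r = 18
y = -x - z = -(11) - (18) = -29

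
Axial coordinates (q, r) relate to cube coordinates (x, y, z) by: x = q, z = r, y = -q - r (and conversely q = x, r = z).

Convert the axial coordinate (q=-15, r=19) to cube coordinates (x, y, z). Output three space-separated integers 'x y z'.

Answer: -15 -4 19

Derivation:
x = q = -15
z = r = 19
y = -x - z = -(-15) - (19) = -4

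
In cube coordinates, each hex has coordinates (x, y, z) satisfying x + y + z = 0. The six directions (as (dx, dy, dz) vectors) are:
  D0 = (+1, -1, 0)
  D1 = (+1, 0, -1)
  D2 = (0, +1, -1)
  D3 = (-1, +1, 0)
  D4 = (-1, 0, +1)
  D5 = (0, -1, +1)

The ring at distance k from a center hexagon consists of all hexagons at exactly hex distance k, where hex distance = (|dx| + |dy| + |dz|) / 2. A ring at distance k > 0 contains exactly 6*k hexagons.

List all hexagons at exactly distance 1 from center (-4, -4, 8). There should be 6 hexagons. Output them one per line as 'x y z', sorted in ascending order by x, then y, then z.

Walk ring at distance 1 from (-4, -4, 8):
Start at center + D4*1 = (-5, -4, 9)
  hex 0: (-5, -4, 9)
  hex 1: (-4, -5, 9)
  hex 2: (-3, -5, 8)
  hex 3: (-3, -4, 7)
  hex 4: (-4, -3, 7)
  hex 5: (-5, -3, 8)
Sorted: 6 hexes.

Answer: -5 -4 9
-5 -3 8
-4 -5 9
-4 -3 7
-3 -5 8
-3 -4 7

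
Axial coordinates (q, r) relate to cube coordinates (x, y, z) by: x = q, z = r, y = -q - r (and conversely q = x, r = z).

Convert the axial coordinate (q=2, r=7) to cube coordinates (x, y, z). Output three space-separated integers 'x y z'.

x = q = 2
z = r = 7
y = -x - z = -(2) - (7) = -9

Answer: 2 -9 7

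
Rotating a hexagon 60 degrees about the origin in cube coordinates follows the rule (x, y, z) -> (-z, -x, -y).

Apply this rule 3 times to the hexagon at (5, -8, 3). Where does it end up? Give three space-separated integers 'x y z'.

Start: (5, -8, 3)
Step 1: (5, -8, 3) -> (-(3), -(5), -(-8)) = (-3, -5, 8)
Step 2: (-3, -5, 8) -> (-(8), -(-3), -(-5)) = (-8, 3, 5)
Step 3: (-8, 3, 5) -> (-(5), -(-8), -(3)) = (-5, 8, -3)

Answer: -5 8 -3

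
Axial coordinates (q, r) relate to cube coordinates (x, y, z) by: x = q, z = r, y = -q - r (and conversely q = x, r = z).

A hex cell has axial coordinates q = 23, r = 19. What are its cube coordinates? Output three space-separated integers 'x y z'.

x = q = 23
z = r = 19
y = -x - z = -(23) - (19) = -42

Answer: 23 -42 19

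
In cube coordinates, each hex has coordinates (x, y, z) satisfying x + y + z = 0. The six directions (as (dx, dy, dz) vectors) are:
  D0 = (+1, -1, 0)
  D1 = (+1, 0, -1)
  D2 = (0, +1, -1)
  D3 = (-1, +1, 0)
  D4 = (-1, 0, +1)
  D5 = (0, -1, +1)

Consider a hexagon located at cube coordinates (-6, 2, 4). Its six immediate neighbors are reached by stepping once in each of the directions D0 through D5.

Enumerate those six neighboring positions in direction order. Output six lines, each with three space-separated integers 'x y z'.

Answer: -5 1 4
-5 2 3
-6 3 3
-7 3 4
-7 2 5
-6 1 5

Derivation:
Center: (-6, 2, 4). Add each direction:
  D0: (-6, 2, 4) + (1, -1, 0) = (-5, 1, 4)
  D1: (-6, 2, 4) + (1, 0, -1) = (-5, 2, 3)
  D2: (-6, 2, 4) + (0, 1, -1) = (-6, 3, 3)
  D3: (-6, 2, 4) + (-1, 1, 0) = (-7, 3, 4)
  D4: (-6, 2, 4) + (-1, 0, 1) = (-7, 2, 5)
  D5: (-6, 2, 4) + (0, -1, 1) = (-6, 1, 5)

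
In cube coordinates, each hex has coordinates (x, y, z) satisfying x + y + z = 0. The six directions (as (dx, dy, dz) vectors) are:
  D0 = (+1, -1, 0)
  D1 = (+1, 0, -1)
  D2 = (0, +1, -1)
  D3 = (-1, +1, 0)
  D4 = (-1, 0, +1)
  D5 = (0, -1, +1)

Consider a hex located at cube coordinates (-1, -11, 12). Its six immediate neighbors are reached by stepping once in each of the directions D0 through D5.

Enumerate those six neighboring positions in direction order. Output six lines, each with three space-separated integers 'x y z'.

Answer: 0 -12 12
0 -11 11
-1 -10 11
-2 -10 12
-2 -11 13
-1 -12 13

Derivation:
Center: (-1, -11, 12). Add each direction:
  D0: (-1, -11, 12) + (1, -1, 0) = (0, -12, 12)
  D1: (-1, -11, 12) + (1, 0, -1) = (0, -11, 11)
  D2: (-1, -11, 12) + (0, 1, -1) = (-1, -10, 11)
  D3: (-1, -11, 12) + (-1, 1, 0) = (-2, -10, 12)
  D4: (-1, -11, 12) + (-1, 0, 1) = (-2, -11, 13)
  D5: (-1, -11, 12) + (0, -1, 1) = (-1, -12, 13)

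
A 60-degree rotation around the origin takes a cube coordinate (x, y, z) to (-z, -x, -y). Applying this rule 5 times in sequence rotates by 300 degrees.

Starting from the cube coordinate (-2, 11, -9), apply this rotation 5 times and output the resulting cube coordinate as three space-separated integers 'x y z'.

Answer: -11 9 2

Derivation:
Start: (-2, 11, -9)
Step 1: (-2, 11, -9) -> (-(-9), -(-2), -(11)) = (9, 2, -11)
Step 2: (9, 2, -11) -> (-(-11), -(9), -(2)) = (11, -9, -2)
Step 3: (11, -9, -2) -> (-(-2), -(11), -(-9)) = (2, -11, 9)
Step 4: (2, -11, 9) -> (-(9), -(2), -(-11)) = (-9, -2, 11)
Step 5: (-9, -2, 11) -> (-(11), -(-9), -(-2)) = (-11, 9, 2)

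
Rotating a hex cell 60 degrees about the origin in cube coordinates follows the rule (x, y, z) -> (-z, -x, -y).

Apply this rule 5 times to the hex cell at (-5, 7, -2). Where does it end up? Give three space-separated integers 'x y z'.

Answer: -7 2 5

Derivation:
Start: (-5, 7, -2)
Step 1: (-5, 7, -2) -> (-(-2), -(-5), -(7)) = (2, 5, -7)
Step 2: (2, 5, -7) -> (-(-7), -(2), -(5)) = (7, -2, -5)
Step 3: (7, -2, -5) -> (-(-5), -(7), -(-2)) = (5, -7, 2)
Step 4: (5, -7, 2) -> (-(2), -(5), -(-7)) = (-2, -5, 7)
Step 5: (-2, -5, 7) -> (-(7), -(-2), -(-5)) = (-7, 2, 5)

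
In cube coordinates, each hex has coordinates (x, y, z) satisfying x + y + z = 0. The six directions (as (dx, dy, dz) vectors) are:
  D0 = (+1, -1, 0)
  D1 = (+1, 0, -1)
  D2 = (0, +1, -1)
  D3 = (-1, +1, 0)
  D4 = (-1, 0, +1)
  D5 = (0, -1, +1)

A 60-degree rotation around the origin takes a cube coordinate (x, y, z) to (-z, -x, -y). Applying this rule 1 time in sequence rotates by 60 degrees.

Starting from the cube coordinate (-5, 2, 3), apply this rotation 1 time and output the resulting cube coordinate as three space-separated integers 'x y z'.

Answer: -3 5 -2

Derivation:
Start: (-5, 2, 3)
Step 1: (-5, 2, 3) -> (-(3), -(-5), -(2)) = (-3, 5, -2)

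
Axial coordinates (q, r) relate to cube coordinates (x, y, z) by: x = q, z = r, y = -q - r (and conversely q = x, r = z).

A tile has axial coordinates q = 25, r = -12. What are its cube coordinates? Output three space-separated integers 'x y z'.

Answer: 25 -13 -12

Derivation:
x = q = 25
z = r = -12
y = -x - z = -(25) - (-12) = -13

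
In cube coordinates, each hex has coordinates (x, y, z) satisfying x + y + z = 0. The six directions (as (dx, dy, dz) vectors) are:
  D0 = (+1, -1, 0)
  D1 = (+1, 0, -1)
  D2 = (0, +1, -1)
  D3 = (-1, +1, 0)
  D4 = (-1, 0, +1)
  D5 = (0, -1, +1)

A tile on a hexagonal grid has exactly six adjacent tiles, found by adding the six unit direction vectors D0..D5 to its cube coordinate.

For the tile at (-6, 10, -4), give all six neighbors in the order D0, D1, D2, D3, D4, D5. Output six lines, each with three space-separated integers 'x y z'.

Answer: -5 9 -4
-5 10 -5
-6 11 -5
-7 11 -4
-7 10 -3
-6 9 -3

Derivation:
Center: (-6, 10, -4). Add each direction:
  D0: (-6, 10, -4) + (1, -1, 0) = (-5, 9, -4)
  D1: (-6, 10, -4) + (1, 0, -1) = (-5, 10, -5)
  D2: (-6, 10, -4) + (0, 1, -1) = (-6, 11, -5)
  D3: (-6, 10, -4) + (-1, 1, 0) = (-7, 11, -4)
  D4: (-6, 10, -4) + (-1, 0, 1) = (-7, 10, -3)
  D5: (-6, 10, -4) + (0, -1, 1) = (-6, 9, -3)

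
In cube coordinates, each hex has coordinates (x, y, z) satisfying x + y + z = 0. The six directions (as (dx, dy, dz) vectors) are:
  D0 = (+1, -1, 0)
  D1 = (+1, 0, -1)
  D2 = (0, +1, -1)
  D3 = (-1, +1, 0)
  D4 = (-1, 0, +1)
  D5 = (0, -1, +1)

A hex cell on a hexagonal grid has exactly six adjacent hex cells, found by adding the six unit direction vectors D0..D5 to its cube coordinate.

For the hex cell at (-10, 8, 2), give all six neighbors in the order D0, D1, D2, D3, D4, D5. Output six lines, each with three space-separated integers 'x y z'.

Answer: -9 7 2
-9 8 1
-10 9 1
-11 9 2
-11 8 3
-10 7 3

Derivation:
Center: (-10, 8, 2). Add each direction:
  D0: (-10, 8, 2) + (1, -1, 0) = (-9, 7, 2)
  D1: (-10, 8, 2) + (1, 0, -1) = (-9, 8, 1)
  D2: (-10, 8, 2) + (0, 1, -1) = (-10, 9, 1)
  D3: (-10, 8, 2) + (-1, 1, 0) = (-11, 9, 2)
  D4: (-10, 8, 2) + (-1, 0, 1) = (-11, 8, 3)
  D5: (-10, 8, 2) + (0, -1, 1) = (-10, 7, 3)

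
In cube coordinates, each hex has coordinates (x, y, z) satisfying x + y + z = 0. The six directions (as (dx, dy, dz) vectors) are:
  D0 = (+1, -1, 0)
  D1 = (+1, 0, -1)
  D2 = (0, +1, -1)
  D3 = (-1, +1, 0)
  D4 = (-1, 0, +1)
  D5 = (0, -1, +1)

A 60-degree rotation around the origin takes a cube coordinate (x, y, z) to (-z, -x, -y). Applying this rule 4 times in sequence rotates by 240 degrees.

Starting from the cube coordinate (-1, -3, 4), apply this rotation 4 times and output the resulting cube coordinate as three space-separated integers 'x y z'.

Start: (-1, -3, 4)
Step 1: (-1, -3, 4) -> (-(4), -(-1), -(-3)) = (-4, 1, 3)
Step 2: (-4, 1, 3) -> (-(3), -(-4), -(1)) = (-3, 4, -1)
Step 3: (-3, 4, -1) -> (-(-1), -(-3), -(4)) = (1, 3, -4)
Step 4: (1, 3, -4) -> (-(-4), -(1), -(3)) = (4, -1, -3)

Answer: 4 -1 -3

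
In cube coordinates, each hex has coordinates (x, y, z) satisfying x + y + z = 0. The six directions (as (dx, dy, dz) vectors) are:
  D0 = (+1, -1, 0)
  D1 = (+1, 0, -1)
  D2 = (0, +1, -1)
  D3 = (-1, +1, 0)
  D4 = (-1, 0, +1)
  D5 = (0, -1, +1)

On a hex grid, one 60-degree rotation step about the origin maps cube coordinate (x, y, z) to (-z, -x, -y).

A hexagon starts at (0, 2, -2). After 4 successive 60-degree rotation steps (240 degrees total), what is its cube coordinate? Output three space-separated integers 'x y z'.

Start: (0, 2, -2)
Step 1: (0, 2, -2) -> (-(-2), -(0), -(2)) = (2, 0, -2)
Step 2: (2, 0, -2) -> (-(-2), -(2), -(0)) = (2, -2, 0)
Step 3: (2, -2, 0) -> (-(0), -(2), -(-2)) = (0, -2, 2)
Step 4: (0, -2, 2) -> (-(2), -(0), -(-2)) = (-2, 0, 2)

Answer: -2 0 2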